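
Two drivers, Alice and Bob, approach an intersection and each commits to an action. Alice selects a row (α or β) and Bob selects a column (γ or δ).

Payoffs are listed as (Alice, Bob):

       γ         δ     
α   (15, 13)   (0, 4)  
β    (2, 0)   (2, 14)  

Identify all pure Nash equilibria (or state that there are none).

(α, γ): Alice gets 15 ≥ 2 from β, and Bob gets 13 ≥ 4 from δ — Nash equilibrium.
(α, δ): Alice prefers β (2 > 0); Bob prefers γ (13 > 4) — not an equilibrium.
(β, γ): Alice prefers α (15 > 2); Bob prefers δ (14 > 0) — not an equilibrium.
(β, δ): Alice gets 2 ≥ 0 from α, and Bob gets 14 ≥ 0 from γ — Nash equilibrium.

(α, γ) and (β, δ)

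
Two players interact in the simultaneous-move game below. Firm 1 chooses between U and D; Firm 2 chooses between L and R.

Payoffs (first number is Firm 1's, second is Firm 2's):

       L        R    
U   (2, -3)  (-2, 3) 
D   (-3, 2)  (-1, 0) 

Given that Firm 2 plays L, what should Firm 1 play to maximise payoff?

U

Against L, Firm 1 earns 2 from U and -3 from D.
So U is the best response.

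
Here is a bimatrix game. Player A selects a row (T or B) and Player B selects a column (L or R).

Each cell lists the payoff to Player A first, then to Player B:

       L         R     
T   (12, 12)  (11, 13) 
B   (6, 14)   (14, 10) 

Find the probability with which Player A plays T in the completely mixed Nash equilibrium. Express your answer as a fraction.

4/5

Let p be the probability that Player A plays T. In a completely mixed equilibrium, Player B must be indifferent between L and R.
Player B's expected payoff from L is 12p + 14(1−p); from R it is 13p + 10(1−p).
Setting these equal: −2p + 14 = 3p + 10, so p = 4/5.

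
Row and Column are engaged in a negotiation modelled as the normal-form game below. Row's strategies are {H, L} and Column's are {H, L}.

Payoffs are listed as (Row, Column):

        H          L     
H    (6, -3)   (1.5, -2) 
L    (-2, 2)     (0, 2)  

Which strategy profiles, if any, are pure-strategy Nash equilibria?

(H, H): Column prefers L (-2 > -3) — not an equilibrium.
(H, L): Row gets 1.5 ≥ 0 from L, and Column gets -2 ≥ -3 from H — Nash equilibrium.
(L, H): Row prefers H (6 > -2) — not an equilibrium.
(L, L): Row prefers H (1.5 > 0) — not an equilibrium.

(H, L)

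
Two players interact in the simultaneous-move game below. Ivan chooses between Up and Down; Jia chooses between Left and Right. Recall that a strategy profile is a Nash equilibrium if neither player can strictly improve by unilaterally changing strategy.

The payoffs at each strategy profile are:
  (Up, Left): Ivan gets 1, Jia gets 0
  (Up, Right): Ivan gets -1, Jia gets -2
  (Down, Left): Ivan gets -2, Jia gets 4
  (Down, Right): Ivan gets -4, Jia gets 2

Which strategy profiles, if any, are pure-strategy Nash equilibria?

(Up, Left): Ivan gets 1 ≥ -2 from Down, and Jia gets 0 ≥ -2 from Right — Nash equilibrium.
(Up, Right): Jia prefers Left (0 > -2) — not an equilibrium.
(Down, Left): Ivan prefers Up (1 > -2) — not an equilibrium.
(Down, Right): Ivan prefers Up (-1 > -4); Jia prefers Left (4 > 2) — not an equilibrium.

(Up, Left)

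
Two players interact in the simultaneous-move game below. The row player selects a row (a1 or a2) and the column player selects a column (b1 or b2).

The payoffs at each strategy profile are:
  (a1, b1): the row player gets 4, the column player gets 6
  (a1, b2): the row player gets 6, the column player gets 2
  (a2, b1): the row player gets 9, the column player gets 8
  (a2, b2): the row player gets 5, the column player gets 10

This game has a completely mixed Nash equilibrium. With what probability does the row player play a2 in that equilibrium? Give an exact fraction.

Let p be the probability that the row player plays a1. In a completely mixed equilibrium, the column player must be indifferent between b1 and b2.
The column player's expected payoff from b1 is 6p + 8(1−p); from b2 it is 2p + 10(1−p).
Setting these equal: −2p + 8 = −8p + 10, so p = 1/3.
Therefore the row player plays a2 with probability 1 − 1/3 = 2/3.

2/3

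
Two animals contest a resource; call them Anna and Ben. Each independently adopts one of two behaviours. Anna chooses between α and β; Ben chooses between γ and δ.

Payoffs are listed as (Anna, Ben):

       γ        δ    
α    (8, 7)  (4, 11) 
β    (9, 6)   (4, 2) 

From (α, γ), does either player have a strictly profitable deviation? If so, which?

Both

Anna at (α, γ) earns 8; deviating to β yields 9 — a strict improvement.
Ben earns 7; deviating to δ yields 11 — a strict improvement.
Both Anna and Ben have strictly profitable deviations.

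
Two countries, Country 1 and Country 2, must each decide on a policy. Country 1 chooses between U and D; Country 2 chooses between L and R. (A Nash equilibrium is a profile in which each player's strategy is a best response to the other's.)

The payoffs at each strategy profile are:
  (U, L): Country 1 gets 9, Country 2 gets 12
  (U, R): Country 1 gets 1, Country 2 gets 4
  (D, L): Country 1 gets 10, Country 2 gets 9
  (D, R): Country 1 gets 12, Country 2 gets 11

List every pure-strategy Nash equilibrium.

(D, R)

(U, L): Country 1 prefers D (10 > 9) — not an equilibrium.
(U, R): Country 1 prefers D (12 > 1); Country 2 prefers L (12 > 4) — not an equilibrium.
(D, L): Country 2 prefers R (11 > 9) — not an equilibrium.
(D, R): Country 1 gets 12 ≥ 1 from U, and Country 2 gets 11 ≥ 9 from L — Nash equilibrium.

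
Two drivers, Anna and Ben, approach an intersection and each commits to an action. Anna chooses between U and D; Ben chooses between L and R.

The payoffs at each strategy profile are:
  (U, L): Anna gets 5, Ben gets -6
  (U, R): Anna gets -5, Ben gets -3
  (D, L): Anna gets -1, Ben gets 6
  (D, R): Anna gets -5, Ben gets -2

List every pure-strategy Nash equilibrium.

(U, R)

(U, L): Ben prefers R (-3 > -6) — not an equilibrium.
(U, R): Anna gets -5 ≥ -5 from D, and Ben gets -3 ≥ -6 from L — Nash equilibrium.
(D, L): Anna prefers U (5 > -1) — not an equilibrium.
(D, R): Ben prefers L (6 > -2) — not an equilibrium.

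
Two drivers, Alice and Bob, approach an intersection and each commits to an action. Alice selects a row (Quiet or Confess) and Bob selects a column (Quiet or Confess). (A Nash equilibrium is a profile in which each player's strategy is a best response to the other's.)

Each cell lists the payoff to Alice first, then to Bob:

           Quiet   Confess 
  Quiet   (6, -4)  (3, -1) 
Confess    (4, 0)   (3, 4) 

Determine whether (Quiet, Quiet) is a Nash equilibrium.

At (Quiet, Quiet), Alice earns 6; switching to Confess would give 4, so Alice has no profitable deviation.
Bob earns -4; switching to Confess would give -1, so Bob would deviate.
Since at least one player can profitably deviate, this is not a Nash equilibrium.

No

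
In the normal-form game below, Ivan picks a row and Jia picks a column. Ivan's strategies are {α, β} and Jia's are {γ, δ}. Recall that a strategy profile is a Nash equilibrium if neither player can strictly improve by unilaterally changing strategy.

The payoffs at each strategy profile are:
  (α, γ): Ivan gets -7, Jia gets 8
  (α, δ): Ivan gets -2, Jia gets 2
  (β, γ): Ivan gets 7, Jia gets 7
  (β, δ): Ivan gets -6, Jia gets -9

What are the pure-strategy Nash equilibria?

(α, γ): Ivan prefers β (7 > -7) — not an equilibrium.
(α, δ): Jia prefers γ (8 > 2) — not an equilibrium.
(β, γ): Ivan gets 7 ≥ -7 from α, and Jia gets 7 ≥ -9 from δ — Nash equilibrium.
(β, δ): Ivan prefers α (-2 > -6); Jia prefers γ (7 > -9) — not an equilibrium.

(β, γ)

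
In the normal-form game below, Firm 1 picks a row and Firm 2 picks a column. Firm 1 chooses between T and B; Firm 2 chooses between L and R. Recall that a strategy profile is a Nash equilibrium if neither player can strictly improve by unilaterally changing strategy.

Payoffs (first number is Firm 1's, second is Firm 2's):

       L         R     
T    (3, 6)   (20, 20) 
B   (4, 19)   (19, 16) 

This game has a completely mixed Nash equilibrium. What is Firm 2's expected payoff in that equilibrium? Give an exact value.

First find x, the probability Firm 1 plays T, from Firm 2's indifference between L and R: 6x + 19(1−x) = 20x + 16(1−x), giving x = 3/17.
Since Firm 2 is indifferent in equilibrium, Firm 2's expected payoff equals the payoff from either column against (3/17, 14/17). Using L: 6(3/17) + 19(14/17) = 284/17.

284/17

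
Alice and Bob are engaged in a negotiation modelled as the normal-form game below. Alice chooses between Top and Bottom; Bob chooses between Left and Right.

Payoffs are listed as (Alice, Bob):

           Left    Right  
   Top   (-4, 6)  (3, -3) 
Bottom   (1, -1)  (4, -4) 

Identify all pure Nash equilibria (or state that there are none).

(Bottom, Left)

(Top, Left): Alice prefers Bottom (1 > -4) — not an equilibrium.
(Top, Right): Alice prefers Bottom (4 > 3); Bob prefers Left (6 > -3) — not an equilibrium.
(Bottom, Left): Alice gets 1 ≥ -4 from Top, and Bob gets -1 ≥ -4 from Right — Nash equilibrium.
(Bottom, Right): Bob prefers Left (-1 > -4) — not an equilibrium.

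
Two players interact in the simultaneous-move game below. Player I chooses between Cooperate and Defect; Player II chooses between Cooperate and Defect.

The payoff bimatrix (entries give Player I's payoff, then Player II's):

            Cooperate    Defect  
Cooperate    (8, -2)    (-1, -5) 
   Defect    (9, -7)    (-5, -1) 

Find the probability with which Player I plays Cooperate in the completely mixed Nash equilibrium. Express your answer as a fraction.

Let p be the probability that Player I plays Cooperate. In a completely mixed equilibrium, Player II must be indifferent between Cooperate and Defect.
Player II's expected payoff from Cooperate is −2p − 7(1−p); from Defect it is −5p − (1−p).
Setting these equal: 5p − 7 = −4p − 1, so p = 2/3.

2/3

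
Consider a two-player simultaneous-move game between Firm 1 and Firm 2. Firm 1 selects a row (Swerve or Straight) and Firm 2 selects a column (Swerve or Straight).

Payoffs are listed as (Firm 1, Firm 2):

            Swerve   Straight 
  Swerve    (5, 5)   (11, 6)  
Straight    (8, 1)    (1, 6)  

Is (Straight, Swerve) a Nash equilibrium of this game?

At (Straight, Swerve), Firm 1 earns 8; switching to Swerve would give 5, so Firm 1 has no profitable deviation.
Firm 2 earns 1; switching to Straight would give 6, so Firm 2 would deviate.
Since at least one player can profitably deviate, this is not a Nash equilibrium.

No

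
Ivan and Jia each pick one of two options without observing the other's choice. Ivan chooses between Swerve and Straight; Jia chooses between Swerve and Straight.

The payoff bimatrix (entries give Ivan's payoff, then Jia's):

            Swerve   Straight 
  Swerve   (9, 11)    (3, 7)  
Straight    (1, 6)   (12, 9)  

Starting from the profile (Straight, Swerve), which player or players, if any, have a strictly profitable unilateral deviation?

Ivan at (Straight, Swerve) earns 1; deviating to Swerve yields 9 — a strict improvement.
Jia earns 6; deviating to Straight yields 9 — a strict improvement.
Both Ivan and Jia have strictly profitable deviations.

Both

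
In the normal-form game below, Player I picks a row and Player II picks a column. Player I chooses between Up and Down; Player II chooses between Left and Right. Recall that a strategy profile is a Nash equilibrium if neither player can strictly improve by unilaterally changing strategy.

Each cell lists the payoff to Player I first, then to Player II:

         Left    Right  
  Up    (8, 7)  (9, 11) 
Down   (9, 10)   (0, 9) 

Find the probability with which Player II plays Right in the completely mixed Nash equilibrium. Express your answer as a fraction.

1/10

Let q be the probability that Player II plays Left. In a completely mixed equilibrium, Player I must be indifferent between Up and Down.
Player I's expected payoff from Up is 8q + 9(1−q); from Down it is 9q.
Setting these equal: −q + 9 = 9q, so q = 9/10.
Therefore Player II plays Right with probability 1 − 9/10 = 1/10.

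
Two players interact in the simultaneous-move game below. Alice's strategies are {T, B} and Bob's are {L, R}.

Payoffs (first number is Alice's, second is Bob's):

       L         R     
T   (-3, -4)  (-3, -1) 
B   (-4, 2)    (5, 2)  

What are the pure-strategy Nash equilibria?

(B, R)

(T, L): Bob prefers R (-1 > -4) — not an equilibrium.
(T, R): Alice prefers B (5 > -3) — not an equilibrium.
(B, L): Alice prefers T (-3 > -4) — not an equilibrium.
(B, R): Alice gets 5 ≥ -3 from T, and Bob gets 2 ≥ 2 from L — Nash equilibrium.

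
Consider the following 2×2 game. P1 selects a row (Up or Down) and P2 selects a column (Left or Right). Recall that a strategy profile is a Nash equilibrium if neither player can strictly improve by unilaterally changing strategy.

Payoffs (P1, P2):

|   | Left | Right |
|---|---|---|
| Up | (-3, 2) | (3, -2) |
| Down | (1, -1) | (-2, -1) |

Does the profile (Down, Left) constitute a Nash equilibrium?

Yes

At (Down, Left), P1 earns 1; switching to Up would give -3, so P1 has no profitable deviation.
P2 earns -1; switching to Right would give -1, so P2 has no profitable deviation.
Neither player can gain by a unilateral deviation, so this profile is a Nash equilibrium.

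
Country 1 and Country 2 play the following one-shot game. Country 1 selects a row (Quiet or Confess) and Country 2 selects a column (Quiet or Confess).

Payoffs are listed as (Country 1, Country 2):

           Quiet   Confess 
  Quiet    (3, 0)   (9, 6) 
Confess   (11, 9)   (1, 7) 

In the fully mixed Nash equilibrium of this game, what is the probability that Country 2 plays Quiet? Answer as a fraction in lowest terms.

1/2

Let y be the probability that Country 2 plays Quiet. In a completely mixed equilibrium, Country 1 must be indifferent between Quiet and Confess.
Country 1's expected payoff from Quiet is 3y + 9(1−y); from Confess it is 11y + (1−y).
Setting these equal: −6y + 9 = 10y + 1, so y = 1/2.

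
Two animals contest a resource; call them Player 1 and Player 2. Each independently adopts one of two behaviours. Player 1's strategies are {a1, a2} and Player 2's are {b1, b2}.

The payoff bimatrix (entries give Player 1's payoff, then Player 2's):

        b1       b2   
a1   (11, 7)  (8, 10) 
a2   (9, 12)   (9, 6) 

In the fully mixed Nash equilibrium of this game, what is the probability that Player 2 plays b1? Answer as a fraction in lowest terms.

1/3

Let c be the probability that Player 2 plays b1. In a completely mixed equilibrium, Player 1 must be indifferent between a1 and a2.
Player 1's expected payoff from a1 is 11c + 8(1−c); from a2 it is 9c + 9(1−c).
Setting these equal: 3c + 8 = 9, so c = 1/3.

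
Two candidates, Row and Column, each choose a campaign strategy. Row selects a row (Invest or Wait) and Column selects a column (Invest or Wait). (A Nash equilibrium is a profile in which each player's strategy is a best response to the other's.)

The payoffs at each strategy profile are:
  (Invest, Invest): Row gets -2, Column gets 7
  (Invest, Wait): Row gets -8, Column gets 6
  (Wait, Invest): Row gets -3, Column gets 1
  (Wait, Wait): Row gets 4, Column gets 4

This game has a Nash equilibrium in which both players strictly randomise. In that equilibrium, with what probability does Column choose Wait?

Let c be the probability that Column plays Invest. In a completely mixed equilibrium, Row must be indifferent between Invest and Wait.
Row's expected payoff from Invest is −2c − 8(1−c); from Wait it is −3c + 4(1−c).
Setting these equal: 6c − 8 = −7c + 4, so c = 12/13.
Therefore Column plays Wait with probability 1 − 12/13 = 1/13.

1/13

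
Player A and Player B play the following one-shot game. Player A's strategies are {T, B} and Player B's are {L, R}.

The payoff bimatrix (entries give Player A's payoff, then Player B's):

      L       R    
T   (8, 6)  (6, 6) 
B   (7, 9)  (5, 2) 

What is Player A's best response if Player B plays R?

T

Against R, Player A earns 6 from T and 5 from B.
So T is the best response.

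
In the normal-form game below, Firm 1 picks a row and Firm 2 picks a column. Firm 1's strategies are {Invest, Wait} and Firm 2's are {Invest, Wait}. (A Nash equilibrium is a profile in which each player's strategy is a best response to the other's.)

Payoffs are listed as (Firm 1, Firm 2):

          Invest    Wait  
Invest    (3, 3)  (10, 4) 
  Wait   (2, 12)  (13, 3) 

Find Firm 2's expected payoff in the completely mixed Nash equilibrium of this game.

First find x, the probability Firm 1 plays Invest, from Firm 2's indifference between Invest and Wait: 3x + 12(1−x) = 4x + 3(1−x), giving x = 9/10.
Since Firm 2 is indifferent in equilibrium, Firm 2's expected payoff equals the payoff from either column against (9/10, 1/10). Using Invest: 3(9/10) + 12(1/10) = 39/10.

39/10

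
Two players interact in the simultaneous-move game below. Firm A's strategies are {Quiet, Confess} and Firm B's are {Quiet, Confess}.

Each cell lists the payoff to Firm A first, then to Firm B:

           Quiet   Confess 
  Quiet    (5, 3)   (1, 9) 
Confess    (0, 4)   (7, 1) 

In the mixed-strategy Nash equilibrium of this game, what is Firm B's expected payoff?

11/3

First find x, the probability Firm A plays Quiet, from Firm B's indifference between Quiet and Confess: 3x + 4(1−x) = 9x + (1−x), giving x = 1/3.
Since Firm B is indifferent in equilibrium, Firm B's expected payoff equals the payoff from either column against (1/3, 2/3). Using Quiet: 3(1/3) + 4(2/3) = 11/3.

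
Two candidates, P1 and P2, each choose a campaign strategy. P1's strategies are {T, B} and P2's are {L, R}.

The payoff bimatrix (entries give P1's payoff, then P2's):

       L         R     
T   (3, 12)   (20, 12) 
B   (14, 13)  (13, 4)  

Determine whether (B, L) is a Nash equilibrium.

At (B, L), P1 earns 14; switching to T would give 3, so P1 has no profitable deviation.
P2 earns 13; switching to R would give 4, so P2 has no profitable deviation.
Neither player can gain by a unilateral deviation, so this profile is a Nash equilibrium.

Yes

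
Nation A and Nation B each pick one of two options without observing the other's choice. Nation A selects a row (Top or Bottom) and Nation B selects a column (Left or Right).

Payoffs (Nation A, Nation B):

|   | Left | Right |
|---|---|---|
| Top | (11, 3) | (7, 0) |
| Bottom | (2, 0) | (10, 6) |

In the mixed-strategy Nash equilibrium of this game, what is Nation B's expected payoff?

First find p, the probability Nation A plays Top, from Nation B's indifference between Left and Right: 3p = 6(1−p), giving p = 2/3.
Since Nation B is indifferent in equilibrium, Nation B's expected payoff equals the payoff from either column against (2/3, 1/3). Using Left: 3(2/3) = 2.

2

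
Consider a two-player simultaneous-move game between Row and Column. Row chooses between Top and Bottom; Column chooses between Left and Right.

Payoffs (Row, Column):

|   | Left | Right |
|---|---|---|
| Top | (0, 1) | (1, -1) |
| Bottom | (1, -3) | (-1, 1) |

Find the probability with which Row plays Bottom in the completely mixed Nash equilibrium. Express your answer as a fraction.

Let x be the probability that Row plays Top. In a completely mixed equilibrium, Column must be indifferent between Left and Right.
Column's expected payoff from Left is x − 3(1−x); from Right it is −x + (1−x).
Setting these equal: 4x − 3 = −2x + 1, so x = 2/3.
Therefore Row plays Bottom with probability 1 − 2/3 = 1/3.

1/3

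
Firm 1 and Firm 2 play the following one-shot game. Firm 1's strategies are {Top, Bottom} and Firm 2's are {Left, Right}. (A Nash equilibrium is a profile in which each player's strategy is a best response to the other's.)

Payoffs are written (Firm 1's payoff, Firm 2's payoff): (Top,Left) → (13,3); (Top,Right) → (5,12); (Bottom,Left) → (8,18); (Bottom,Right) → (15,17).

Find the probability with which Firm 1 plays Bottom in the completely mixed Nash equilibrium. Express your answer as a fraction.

9/10

Let p be the probability that Firm 1 plays Top. In a completely mixed equilibrium, Firm 2 must be indifferent between Left and Right.
Firm 2's expected payoff from Left is 3p + 18(1−p); from Right it is 12p + 17(1−p).
Setting these equal: −15p + 18 = −5p + 17, so p = 1/10.
Therefore Firm 1 plays Bottom with probability 1 − 1/10 = 9/10.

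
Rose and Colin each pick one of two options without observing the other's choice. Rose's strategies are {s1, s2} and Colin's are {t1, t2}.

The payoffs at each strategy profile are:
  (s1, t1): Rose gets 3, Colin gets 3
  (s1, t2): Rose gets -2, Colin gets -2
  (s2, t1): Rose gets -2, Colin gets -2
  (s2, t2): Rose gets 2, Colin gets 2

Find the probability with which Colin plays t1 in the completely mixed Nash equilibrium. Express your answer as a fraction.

4/9

Let c be the probability that Colin plays t1. In a completely mixed equilibrium, Rose must be indifferent between s1 and s2.
Rose's expected payoff from s1 is 3c − 2(1−c); from s2 it is −2c + 2(1−c).
Setting these equal: 5c − 2 = −4c + 2, so c = 4/9.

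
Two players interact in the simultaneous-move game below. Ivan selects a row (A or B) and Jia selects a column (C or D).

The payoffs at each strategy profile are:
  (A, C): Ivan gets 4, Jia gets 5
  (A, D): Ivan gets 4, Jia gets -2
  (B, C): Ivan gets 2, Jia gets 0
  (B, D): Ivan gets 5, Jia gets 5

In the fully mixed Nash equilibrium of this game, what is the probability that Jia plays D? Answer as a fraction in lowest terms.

2/3

Let c be the probability that Jia plays C. In a completely mixed equilibrium, Ivan must be indifferent between A and B.
Ivan's expected payoff from A is 4c + 4(1−c); from B it is 2c + 5(1−c).
Setting these equal: 4 = −3c + 5, so c = 1/3.
Therefore Jia plays D with probability 1 − 1/3 = 2/3.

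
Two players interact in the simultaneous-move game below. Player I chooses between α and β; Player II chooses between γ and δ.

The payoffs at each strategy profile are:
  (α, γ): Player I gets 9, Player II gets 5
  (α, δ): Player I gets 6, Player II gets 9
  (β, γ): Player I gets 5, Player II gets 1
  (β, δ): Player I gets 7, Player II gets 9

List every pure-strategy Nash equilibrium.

(β, δ)

(α, γ): Player II prefers δ (9 > 5) — not an equilibrium.
(α, δ): Player I prefers β (7 > 6) — not an equilibrium.
(β, γ): Player I prefers α (9 > 5); Player II prefers δ (9 > 1) — not an equilibrium.
(β, δ): Player I gets 7 ≥ 6 from α, and Player II gets 9 ≥ 1 from γ — Nash equilibrium.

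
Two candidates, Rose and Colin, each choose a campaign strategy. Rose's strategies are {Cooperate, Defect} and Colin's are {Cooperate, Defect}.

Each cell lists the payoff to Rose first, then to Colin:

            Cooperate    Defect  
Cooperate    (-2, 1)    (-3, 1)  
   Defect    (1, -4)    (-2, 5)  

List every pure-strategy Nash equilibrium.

(Defect, Defect)

(Cooperate, Cooperate): Rose prefers Defect (1 > -2) — not an equilibrium.
(Cooperate, Defect): Rose prefers Defect (-2 > -3) — not an equilibrium.
(Defect, Cooperate): Colin prefers Defect (5 > -4) — not an equilibrium.
(Defect, Defect): Rose gets -2 ≥ -3 from Cooperate, and Colin gets 5 ≥ -4 from Cooperate — Nash equilibrium.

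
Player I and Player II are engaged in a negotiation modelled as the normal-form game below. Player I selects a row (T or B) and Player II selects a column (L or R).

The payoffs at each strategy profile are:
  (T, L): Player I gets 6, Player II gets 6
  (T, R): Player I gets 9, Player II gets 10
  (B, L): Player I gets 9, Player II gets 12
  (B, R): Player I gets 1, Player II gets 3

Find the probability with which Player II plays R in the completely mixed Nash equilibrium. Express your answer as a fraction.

Let c be the probability that Player II plays L. In a completely mixed equilibrium, Player I must be indifferent between T and B.
Player I's expected payoff from T is 6c + 9(1−c); from B it is 9c + (1−c).
Setting these equal: −3c + 9 = 8c + 1, so c = 8/11.
Therefore Player II plays R with probability 1 − 8/11 = 3/11.

3/11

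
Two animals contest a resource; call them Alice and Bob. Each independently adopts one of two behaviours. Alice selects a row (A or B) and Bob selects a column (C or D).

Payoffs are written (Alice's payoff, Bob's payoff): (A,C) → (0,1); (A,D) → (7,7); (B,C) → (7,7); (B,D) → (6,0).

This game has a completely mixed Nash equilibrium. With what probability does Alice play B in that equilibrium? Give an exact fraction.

Let x be the probability that Alice plays A. In a completely mixed equilibrium, Bob must be indifferent between C and D.
Bob's expected payoff from C is x + 7(1−x); from D it is 7x.
Setting these equal: −6x + 7 = 7x, so x = 7/13.
Therefore Alice plays B with probability 1 − 7/13 = 6/13.

6/13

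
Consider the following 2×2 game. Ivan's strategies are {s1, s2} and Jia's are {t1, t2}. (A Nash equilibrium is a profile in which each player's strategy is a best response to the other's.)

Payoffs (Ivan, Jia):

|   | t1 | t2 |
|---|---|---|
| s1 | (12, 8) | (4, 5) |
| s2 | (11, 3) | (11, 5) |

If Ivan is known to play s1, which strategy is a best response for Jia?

t1

Against s1, Jia earns 8 from t1 and 5 from t2.
So t1 is the best response.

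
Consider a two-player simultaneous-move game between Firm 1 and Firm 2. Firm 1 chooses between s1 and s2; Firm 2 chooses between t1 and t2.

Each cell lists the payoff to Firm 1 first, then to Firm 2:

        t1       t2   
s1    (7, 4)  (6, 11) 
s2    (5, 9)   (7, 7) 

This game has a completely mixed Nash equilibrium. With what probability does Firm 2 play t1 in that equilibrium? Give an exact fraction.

Let y be the probability that Firm 2 plays t1. In a completely mixed equilibrium, Firm 1 must be indifferent between s1 and s2.
Firm 1's expected payoff from s1 is 7y + 6(1−y); from s2 it is 5y + 7(1−y).
Setting these equal: y + 6 = −2y + 7, so y = 1/3.

1/3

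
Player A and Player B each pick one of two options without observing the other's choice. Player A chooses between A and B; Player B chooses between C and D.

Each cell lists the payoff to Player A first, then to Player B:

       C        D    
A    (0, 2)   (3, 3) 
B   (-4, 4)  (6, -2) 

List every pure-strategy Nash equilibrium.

(A, C): Player B prefers D (3 > 2) — not an equilibrium.
(A, D): Player A prefers B (6 > 3) — not an equilibrium.
(B, C): Player A prefers A (0 > -4) — not an equilibrium.
(B, D): Player B prefers C (4 > -2) — not an equilibrium.

none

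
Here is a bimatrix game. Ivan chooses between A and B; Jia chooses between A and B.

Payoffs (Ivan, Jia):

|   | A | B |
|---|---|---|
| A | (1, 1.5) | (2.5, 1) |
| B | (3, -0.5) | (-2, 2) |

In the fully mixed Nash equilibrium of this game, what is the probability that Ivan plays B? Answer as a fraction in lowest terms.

1/6

Let x be the probability that Ivan plays A. In a completely mixed equilibrium, Jia must be indifferent between A and B.
Jia's expected payoff from A is 1.5x − 0.5(1−x); from B it is x + 2(1−x).
Setting these equal: 2x − 0.5 = −x + 2, so x = 5/6.
Therefore Ivan plays B with probability 1 − 5/6 = 1/6.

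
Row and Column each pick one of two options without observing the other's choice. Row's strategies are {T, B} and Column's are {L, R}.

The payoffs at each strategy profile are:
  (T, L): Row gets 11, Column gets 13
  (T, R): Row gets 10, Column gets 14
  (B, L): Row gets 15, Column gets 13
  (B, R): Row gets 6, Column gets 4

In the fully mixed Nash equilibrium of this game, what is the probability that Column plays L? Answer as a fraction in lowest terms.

1/2

Let c be the probability that Column plays L. In a completely mixed equilibrium, Row must be indifferent between T and B.
Row's expected payoff from T is 11c + 10(1−c); from B it is 15c + 6(1−c).
Setting these equal: c + 10 = 9c + 6, so c = 1/2.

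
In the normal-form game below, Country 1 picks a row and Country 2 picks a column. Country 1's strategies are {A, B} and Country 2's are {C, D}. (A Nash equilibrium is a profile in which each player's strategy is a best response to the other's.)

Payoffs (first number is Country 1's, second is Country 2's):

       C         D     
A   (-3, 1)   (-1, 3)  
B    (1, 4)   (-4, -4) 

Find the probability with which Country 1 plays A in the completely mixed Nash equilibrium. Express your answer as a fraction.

Let r be the probability that Country 1 plays A. In a completely mixed equilibrium, Country 2 must be indifferent between C and D.
Country 2's expected payoff from C is r + 4(1−r); from D it is 3r − 4(1−r).
Setting these equal: −3r + 4 = 7r − 4, so r = 4/5.

4/5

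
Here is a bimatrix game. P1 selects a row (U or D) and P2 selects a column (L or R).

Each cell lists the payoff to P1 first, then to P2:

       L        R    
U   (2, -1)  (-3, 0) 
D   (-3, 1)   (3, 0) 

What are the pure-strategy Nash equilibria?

none

(U, L): P2 prefers R (0 > -1) — not an equilibrium.
(U, R): P1 prefers D (3 > -3) — not an equilibrium.
(D, L): P1 prefers U (2 > -3) — not an equilibrium.
(D, R): P2 prefers L (1 > 0) — not an equilibrium.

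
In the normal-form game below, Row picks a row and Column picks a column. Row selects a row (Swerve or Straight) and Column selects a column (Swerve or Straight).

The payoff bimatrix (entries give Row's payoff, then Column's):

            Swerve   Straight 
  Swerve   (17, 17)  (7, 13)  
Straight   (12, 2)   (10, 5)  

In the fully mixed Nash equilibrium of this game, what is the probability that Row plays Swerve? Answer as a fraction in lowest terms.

3/7

Let x be the probability that Row plays Swerve. In a completely mixed equilibrium, Column must be indifferent between Swerve and Straight.
Column's expected payoff from Swerve is 17x + 2(1−x); from Straight it is 13x + 5(1−x).
Setting these equal: 15x + 2 = 8x + 5, so x = 3/7.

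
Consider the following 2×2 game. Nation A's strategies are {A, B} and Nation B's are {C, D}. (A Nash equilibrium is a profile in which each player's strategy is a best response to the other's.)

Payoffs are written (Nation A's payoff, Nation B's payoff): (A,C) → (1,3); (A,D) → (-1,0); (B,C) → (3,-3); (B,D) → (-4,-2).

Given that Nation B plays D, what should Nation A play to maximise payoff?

A

Against D, Nation A earns -1 from A and -4 from B.
So A is the best response.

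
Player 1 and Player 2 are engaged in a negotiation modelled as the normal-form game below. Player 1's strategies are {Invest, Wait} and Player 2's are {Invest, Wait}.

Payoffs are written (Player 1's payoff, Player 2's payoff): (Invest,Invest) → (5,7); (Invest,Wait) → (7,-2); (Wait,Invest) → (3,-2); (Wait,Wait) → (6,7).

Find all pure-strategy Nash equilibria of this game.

(Invest, Invest)

(Invest, Invest): Player 1 gets 5 ≥ 3 from Wait, and Player 2 gets 7 ≥ -2 from Wait — Nash equilibrium.
(Invest, Wait): Player 2 prefers Invest (7 > -2) — not an equilibrium.
(Wait, Invest): Player 1 prefers Invest (5 > 3); Player 2 prefers Wait (7 > -2) — not an equilibrium.
(Wait, Wait): Player 1 prefers Invest (7 > 6) — not an equilibrium.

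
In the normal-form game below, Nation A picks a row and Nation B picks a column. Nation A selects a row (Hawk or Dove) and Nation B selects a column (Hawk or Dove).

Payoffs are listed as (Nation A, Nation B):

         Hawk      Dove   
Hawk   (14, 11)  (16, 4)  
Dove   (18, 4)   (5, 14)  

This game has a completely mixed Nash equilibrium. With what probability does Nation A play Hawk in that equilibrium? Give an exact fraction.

Let r be the probability that Nation A plays Hawk. In a completely mixed equilibrium, Nation B must be indifferent between Hawk and Dove.
Nation B's expected payoff from Hawk is 11r + 4(1−r); from Dove it is 4r + 14(1−r).
Setting these equal: 7r + 4 = −10r + 14, so r = 10/17.

10/17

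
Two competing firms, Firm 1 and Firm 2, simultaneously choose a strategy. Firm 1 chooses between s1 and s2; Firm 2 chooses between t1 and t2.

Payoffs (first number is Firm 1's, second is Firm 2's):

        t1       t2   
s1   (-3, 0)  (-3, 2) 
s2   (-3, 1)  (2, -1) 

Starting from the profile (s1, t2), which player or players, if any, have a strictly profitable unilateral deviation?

Firm 1

Firm 1 at (s1, t2) earns -3; deviating to s2 yields 2 — a strict improvement.
Firm 2 earns 2; deviating to t1 yields 0 — not better.
Only Firm 1 has a strictly profitable deviation.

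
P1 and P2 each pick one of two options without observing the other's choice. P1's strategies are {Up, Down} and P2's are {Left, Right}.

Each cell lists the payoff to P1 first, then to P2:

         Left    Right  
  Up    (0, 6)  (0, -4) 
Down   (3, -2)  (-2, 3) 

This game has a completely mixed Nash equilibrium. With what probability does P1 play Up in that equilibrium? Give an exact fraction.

1/3

Let p be the probability that P1 plays Up. In a completely mixed equilibrium, P2 must be indifferent between Left and Right.
P2's expected payoff from Left is 6p − 2(1−p); from Right it is −4p + 3(1−p).
Setting these equal: 8p − 2 = −7p + 3, so p = 1/3.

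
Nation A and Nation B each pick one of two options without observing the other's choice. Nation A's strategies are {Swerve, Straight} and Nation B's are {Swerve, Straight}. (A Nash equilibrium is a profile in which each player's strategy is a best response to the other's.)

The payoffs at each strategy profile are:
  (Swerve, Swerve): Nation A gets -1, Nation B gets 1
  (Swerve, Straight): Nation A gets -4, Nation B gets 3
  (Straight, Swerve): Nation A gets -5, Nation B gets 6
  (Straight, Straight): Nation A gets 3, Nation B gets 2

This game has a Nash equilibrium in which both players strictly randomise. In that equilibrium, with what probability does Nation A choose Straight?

Let r be the probability that Nation A plays Swerve. In a completely mixed equilibrium, Nation B must be indifferent between Swerve and Straight.
Nation B's expected payoff from Swerve is r + 6(1−r); from Straight it is 3r + 2(1−r).
Setting these equal: −5r + 6 = r + 2, so r = 2/3.
Therefore Nation A plays Straight with probability 1 − 2/3 = 1/3.

1/3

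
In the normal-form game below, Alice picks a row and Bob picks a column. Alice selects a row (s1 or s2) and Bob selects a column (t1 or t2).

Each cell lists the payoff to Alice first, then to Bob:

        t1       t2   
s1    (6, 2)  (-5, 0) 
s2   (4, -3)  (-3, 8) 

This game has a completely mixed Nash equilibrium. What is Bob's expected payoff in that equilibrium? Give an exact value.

16/13

First find p, the probability Alice plays s1, from Bob's indifference between t1 and t2: 2p − 3(1−p) = 8(1−p), giving p = 11/13.
Since Bob is indifferent in equilibrium, Bob's expected payoff equals the payoff from either column against (11/13, 2/13). Using t1: 2(11/13) − 3(2/13) = 16/13.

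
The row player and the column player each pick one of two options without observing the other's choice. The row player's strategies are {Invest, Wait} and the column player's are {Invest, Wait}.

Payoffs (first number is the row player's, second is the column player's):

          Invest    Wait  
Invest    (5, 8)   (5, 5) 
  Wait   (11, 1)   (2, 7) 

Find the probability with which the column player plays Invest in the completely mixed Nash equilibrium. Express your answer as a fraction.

1/3

Let q be the probability that the column player plays Invest. In a completely mixed equilibrium, the row player must be indifferent between Invest and Wait.
The row player's expected payoff from Invest is 5q + 5(1−q); from Wait it is 11q + 2(1−q).
Setting these equal: 5 = 9q + 2, so q = 1/3.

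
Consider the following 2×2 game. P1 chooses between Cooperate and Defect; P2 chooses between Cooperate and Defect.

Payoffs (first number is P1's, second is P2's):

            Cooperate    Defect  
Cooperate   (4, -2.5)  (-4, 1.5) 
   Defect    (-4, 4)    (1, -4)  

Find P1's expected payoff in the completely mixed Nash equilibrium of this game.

First find y, the probability P2 plays Cooperate, from P1's indifference between Cooperate and Defect: 4y − 4(1−y) = −4y + (1−y), giving y = 5/13.
Since P1 is indifferent in equilibrium, P1's expected payoff equals the payoff from either row against (5/13, 8/13). Using Cooperate: 4(5/13) − 4(8/13) = -12/13.

-12/13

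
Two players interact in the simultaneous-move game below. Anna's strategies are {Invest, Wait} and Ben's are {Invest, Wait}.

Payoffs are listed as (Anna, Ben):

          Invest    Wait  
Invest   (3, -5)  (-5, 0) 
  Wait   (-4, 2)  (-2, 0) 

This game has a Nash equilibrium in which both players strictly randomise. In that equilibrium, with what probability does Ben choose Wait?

Let y be the probability that Ben plays Invest. In a completely mixed equilibrium, Anna must be indifferent between Invest and Wait.
Anna's expected payoff from Invest is 3y − 5(1−y); from Wait it is −4y − 2(1−y).
Setting these equal: 8y − 5 = −2y − 2, so y = 3/10.
Therefore Ben plays Wait with probability 1 − 3/10 = 7/10.

7/10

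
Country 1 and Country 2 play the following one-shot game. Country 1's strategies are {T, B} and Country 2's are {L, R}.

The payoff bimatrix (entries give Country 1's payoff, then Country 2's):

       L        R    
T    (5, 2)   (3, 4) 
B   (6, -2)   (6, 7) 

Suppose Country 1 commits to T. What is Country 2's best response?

Against T, Country 2 earns 2 from L and 4 from R.
So R is the best response.

R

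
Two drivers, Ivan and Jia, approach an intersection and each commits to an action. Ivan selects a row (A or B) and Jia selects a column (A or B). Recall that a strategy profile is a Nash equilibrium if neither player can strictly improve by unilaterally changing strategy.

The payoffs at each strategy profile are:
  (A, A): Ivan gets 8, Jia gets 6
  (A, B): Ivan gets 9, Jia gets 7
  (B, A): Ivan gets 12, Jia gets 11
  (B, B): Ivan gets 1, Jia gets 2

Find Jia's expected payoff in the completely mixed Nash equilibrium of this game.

First find x, the probability Ivan plays A, from Jia's indifference between A and B: 6x + 11(1−x) = 7x + 2(1−x), giving x = 9/10.
Since Jia is indifferent in equilibrium, Jia's expected payoff equals the payoff from either column against (9/10, 1/10). Using A: 6(9/10) + 11(1/10) = 13/2.

13/2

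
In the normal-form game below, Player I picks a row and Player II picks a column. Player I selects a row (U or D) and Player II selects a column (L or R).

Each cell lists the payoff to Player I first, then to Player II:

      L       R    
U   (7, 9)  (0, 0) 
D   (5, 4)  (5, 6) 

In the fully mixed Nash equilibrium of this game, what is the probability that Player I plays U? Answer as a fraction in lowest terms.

Let p be the probability that Player I plays U. In a completely mixed equilibrium, Player II must be indifferent between L and R.
Player II's expected payoff from L is 9p + 4(1−p); from R it is 6(1−p).
Setting these equal: 5p + 4 = −6p + 6, so p = 2/11.

2/11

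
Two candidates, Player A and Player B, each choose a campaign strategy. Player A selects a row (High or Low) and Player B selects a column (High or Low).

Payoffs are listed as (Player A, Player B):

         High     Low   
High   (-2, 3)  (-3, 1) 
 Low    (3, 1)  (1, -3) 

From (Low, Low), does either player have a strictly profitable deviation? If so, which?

Player A at (Low, Low) earns 1; deviating to High yields -3 — not better.
Player B earns -3; deviating to High yields 1 — a strict improvement.
Only Player B has a strictly profitable deviation.

Player B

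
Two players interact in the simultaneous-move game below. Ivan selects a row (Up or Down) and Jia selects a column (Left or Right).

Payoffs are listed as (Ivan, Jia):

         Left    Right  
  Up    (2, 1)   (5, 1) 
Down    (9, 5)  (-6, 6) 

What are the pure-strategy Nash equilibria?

(Up, Left): Ivan prefers Down (9 > 2) — not an equilibrium.
(Up, Right): Ivan gets 5 ≥ -6 from Down, and Jia gets 1 ≥ 1 from Left — Nash equilibrium.
(Down, Left): Jia prefers Right (6 > 5) — not an equilibrium.
(Down, Right): Ivan prefers Up (5 > -6) — not an equilibrium.

(Up, Right)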